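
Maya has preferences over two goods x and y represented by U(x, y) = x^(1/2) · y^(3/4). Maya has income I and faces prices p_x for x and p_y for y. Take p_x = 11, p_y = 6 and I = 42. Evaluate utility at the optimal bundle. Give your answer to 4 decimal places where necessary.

V = 3.6257

Demand: x*(p_x,p_y,I) = 0.4·I/p_x and y* = 0.6·I/p_y.
At p_x=11, p_y=6, I=42: x* = 0.4·42/11 = 1.5273, y* = 4.2.
Utility at the optimum: U(1.5273, 4.2) = 3.6257.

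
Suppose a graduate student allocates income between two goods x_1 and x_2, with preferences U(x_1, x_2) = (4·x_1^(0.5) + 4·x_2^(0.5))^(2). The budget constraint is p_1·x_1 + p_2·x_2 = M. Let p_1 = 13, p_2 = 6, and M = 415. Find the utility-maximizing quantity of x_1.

From the CES first-order condition, (x_2/x_1)^(0.5) = p_1/p_2.
Hence x_2/x_1 = (p_1/p_2)^(1/(0.5)), i.e. raised to the 2 power.
Substitute x_2 = (x_2/x_1)·x_1 into the budget: x_1* = M/(p_1 + p_2·(x_2/x_1)).
Numerically x_2/x_1 = 4.694444, so x_1* = 415/(13 + 6·4.694444) = 10.081.

x_1* = 10.081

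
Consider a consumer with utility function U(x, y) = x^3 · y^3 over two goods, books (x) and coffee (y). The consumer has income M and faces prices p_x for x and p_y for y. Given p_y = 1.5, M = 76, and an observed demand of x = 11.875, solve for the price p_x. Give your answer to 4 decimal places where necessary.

p_x = 3.2

MU_x/MU_y = (3·y)/(3·x); tangency sets this equal to p_x/p_y.
So 3·p_y·y = 3·p_x·x; combined with the budget, a share 0.5 of income goes to x.
Demand: x*(p_x,p_y,M) = 0.5·M/p_x and y* = 0.5·M/p_y.
Set x* = 11.875 in the demand function and solve for p_x: p_x = 3.2.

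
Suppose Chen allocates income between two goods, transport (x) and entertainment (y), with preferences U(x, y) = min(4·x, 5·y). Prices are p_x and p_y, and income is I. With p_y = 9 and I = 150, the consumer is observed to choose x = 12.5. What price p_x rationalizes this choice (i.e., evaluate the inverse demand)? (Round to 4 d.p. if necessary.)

Leontief preferences: the optimum is at the kink where x/5 = y/4, i.e. y = (4/5)·x.
Budget: p_x·x + p_y·(4/5)·x = I, so (5·p_x + 4·p_y)·x = 5·I.
Demand: x*(p_x,p_y,I) = 5·I/(5·p_x + 4·p_y), y* = 4·I/(5·p_x + 4·p_y).
Set x* = 12.5 in the demand function and solve for p_x: p_x = 4.8.

p_x = 4.8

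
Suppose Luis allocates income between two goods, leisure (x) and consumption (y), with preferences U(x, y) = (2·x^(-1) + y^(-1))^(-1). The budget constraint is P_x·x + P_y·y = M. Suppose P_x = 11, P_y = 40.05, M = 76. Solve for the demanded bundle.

x* = 2.941, y* = 1.0899

MU_x ∝ 2·x^(-2), MU_y ∝ y^(-2), so MRS = 2·(y/x)^(2) = P_x/P_y.
Solve for the ratio: y/x = [(1/2)·P_x/P_y]^(0.5).
Substitute y = (y/x)·x into the budget: x* = M/(P_x + P_y·(y/x)).
Numerically y/x = 0.370578, so x* = 76/(11 + 40.05·0.370578) = 2.941 and y* = 0.370578·2.941 = 1.0899.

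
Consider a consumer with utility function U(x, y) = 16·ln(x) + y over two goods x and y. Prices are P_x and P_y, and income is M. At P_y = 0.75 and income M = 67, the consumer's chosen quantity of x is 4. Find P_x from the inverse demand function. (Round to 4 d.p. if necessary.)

MU_x = 16/x, MU_y = 1. Tangency: 16/x = P_x/P_y.
So x*(P_x,P_y) = 16·P_y/P_x, independent of income; and y* = (M − 16·P_y)/P_y.
Set x* = 4 in the demand function and solve for P_x: P_x = 3.

P_x = 3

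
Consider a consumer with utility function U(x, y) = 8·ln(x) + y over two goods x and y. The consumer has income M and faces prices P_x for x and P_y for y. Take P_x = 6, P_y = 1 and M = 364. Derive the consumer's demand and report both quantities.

x* = 1.3333, y* = 356

Set MRS = P_x/P_y: (8/x)/1 = P_x/P_y.
So x*(P_x,P_y) = 8·P_y/P_x, independent of income; and y* = (M − 8·P_y)/P_y.
At the given prices: x* = 8·1/6 = 1.3333, and y* = 356.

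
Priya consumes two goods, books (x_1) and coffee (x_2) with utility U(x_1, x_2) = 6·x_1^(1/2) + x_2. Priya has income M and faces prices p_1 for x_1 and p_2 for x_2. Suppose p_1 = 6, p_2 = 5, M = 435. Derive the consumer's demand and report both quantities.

x_1* = 6.25, x_2* = 79.5

Solve: √x_1 = 3·p_2/p_1, so x_1*(p_1,p_2) = (3·p_2/p_1)², and x_2* = (M − p_1·x_1*)/p_2.
Plugging in: x_1* = (3·5/6)² = 6.25, x_2* = 79.5.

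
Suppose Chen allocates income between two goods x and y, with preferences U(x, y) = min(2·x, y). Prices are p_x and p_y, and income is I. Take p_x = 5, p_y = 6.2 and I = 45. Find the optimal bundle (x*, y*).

With perfect complements, no substitution: consume in ratio x:y = 1:2.
Budget: p_x·x + p_y·2·x = I, so (p_x + 2·p_y)·x = I.
Demand: x*(p_x,p_y,I) = I/(p_x + 2·p_y), y* = 2·I/(p_x + 2·p_y).
Here 5 + 2·6.2 = 17.4, giving x* = 2.5862 and y* = 5.1724.

x* = 2.5862, y* = 5.1724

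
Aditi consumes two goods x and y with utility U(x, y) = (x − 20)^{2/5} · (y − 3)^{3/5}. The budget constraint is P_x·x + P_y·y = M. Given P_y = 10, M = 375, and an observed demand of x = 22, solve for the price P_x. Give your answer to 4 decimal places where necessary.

MRS = (2/3)·(y−3)/(x−20). Tangency with P_x/P_y gives y−3 = (3/2)·(P_x/P_y)·(x−20).
Substituting into the budget: x* = 20 + 0.4·(M − 20·P_x − 3·P_y)/P_x, and y* = 3 + 0.6·(…)/P_y.
Set x* = 22 in the demand function and solve for P_x: P_x = 13.8.

P_x = 13.8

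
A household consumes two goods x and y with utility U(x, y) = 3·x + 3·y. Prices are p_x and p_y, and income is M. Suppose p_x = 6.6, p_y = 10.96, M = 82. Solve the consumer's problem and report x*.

x* = 12.4242

x gives more utility per dollar, so spend all income on x: x* = M/p_x, y* = 0.
Numerically: x* = 12.4242, y* = 0.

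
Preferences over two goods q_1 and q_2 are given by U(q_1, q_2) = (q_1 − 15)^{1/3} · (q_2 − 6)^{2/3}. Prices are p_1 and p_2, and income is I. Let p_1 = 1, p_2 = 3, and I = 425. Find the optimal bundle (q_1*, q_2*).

Discretionary income = 425 − 15·1 − 6·3 = 392; q_1* = 15 + 1/3·392/1 = 145.6667; q_2* = 6 + 2/3·392/3 = 93.1111.

q_1* = 145.6667, q_2* = 93.1111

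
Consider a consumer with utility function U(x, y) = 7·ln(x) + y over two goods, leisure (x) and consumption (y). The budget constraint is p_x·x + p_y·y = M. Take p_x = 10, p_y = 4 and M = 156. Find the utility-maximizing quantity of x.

x* = 2.8

MU_x = 7/x, MU_y = 1. Tangency: 7/x = p_x/p_y.
So x*(p_x,p_y) = 7·p_y/p_x, independent of income; and y* = (M − 7·p_y)/p_y.
At the given prices: x* = 7·4/10 = 2.8.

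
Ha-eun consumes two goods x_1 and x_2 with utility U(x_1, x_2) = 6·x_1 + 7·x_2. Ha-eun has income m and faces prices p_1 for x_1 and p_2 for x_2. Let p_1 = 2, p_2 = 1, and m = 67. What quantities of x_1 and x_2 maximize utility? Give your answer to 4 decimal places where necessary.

Linear utility — the consumer picks whichever good has higher MU/price: 6/2 = 3 vs 7/1 = 7.
x_2 gives more utility per dollar, so spend all income on x_2: x_2* = m/p_2, x_1* = 0.
Numerically: x_1* = 0, x_2* = 67.

x_1* = 0, x_2* = 67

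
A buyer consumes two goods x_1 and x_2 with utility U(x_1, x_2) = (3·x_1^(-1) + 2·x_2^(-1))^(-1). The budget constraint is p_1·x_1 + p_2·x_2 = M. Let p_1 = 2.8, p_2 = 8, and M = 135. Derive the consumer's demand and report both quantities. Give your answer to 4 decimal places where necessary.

x_1* = 20.257, x_2* = 9.7851

Substitute x_2 = (x_2/x_1)·x_1 into the budget: x_1* = M/(p_1 + p_2·(x_2/x_1)).
Numerically x_2/x_1 = 0.483046, so x_1* = 135/(2.8 + 8·0.483046) = 20.257 and x_2* = 0.483046·20.257 = 9.7851.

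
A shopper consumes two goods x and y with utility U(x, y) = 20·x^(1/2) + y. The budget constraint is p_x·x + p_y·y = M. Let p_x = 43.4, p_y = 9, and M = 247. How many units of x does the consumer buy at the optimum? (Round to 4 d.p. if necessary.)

x* = 4.3004

Set MRS = p_x/p_y: 10·x^(−1/2) = p_x/p_y.
Solve: √x = 10·p_y/p_x, so x*(p_x,p_y) = (10·p_y/p_x)², and y* = (M − p_x·x*)/p_y.
Plugging in: x* = (10·9/43.4)² = 4.3004.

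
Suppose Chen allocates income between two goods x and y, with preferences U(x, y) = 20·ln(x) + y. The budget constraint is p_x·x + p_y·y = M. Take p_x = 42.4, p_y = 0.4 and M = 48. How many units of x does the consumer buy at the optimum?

Set MRS = p_x/p_y: (20/x)/1 = p_x/p_y.
So x*(p_x,p_y) = 20·p_y/p_x, independent of income; and y* = (M − 20·p_y)/p_y.
At the given prices: x* = 20·0.4/42.4 = 0.1887.

x* = 0.1887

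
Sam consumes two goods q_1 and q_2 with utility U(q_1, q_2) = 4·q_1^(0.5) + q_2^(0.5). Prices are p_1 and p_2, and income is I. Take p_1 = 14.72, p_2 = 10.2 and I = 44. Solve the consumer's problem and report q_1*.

q_1* = 2.7418

MU_q_1 ∝ 4·q_1^(-0.5), MU_q_2 ∝ q_2^(-0.5), so MRS = 4·(q_2/q_1)^(0.5) = p_1/p_2.
Hence q_2/q_1 = ((1/4)·p_1/p_2)^(1/(0.5)), i.e. raised to the 2 power.
With the ratio pinned down, the budget gives q_1* = I/(p_1 + p_2·(q_2/q_1)) and q_2* = (q_2/q_1)·q_1*.
Numerically q_2/q_1 = 0.130165, so q_1* = 44/(14.72 + 10.2·0.130165) = 2.7418.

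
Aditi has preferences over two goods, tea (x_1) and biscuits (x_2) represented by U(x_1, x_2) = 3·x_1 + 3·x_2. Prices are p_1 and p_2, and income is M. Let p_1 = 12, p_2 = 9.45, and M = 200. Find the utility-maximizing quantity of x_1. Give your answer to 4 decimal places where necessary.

Perfect substitutes: compare marginal utility per dollar. 3/p_1 vs 3/p_2 → 0.25 vs 0.3175.
x_2 gives more utility per dollar, so spend all income on x_2: x_2* = M/p_2, x_1* = 0.
Numerically: x_1* = 0, x_2* = 21.164.

x_1* = 0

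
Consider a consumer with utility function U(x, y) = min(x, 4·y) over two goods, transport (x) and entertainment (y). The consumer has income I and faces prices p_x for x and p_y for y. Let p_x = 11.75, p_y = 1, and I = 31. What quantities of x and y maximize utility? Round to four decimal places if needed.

Leontief preferences: the optimum is at the kink where x/4 = y/1, i.e. y = (1/4)·x.
Budget: p_x·x + p_y·(1/4)·x = I, so (4·p_x + p_y)·x = 4·I.
Demand: x*(p_x,p_y,I) = 4·I/(4·p_x + p_y), y* = I/(4·p_x + p_y).
Here 4·11.75 + 1 = 48, giving x* = 2.5833 and y* = 0.6458.

x* = 2.5833, y* = 0.6458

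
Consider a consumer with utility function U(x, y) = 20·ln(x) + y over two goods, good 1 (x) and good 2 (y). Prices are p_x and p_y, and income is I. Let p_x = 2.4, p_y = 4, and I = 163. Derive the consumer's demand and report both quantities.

x* = 33.3333, y* = 20.75

Set MRS = p_x/p_y: (20/x)/1 = p_x/p_y.
So x*(p_x,p_y) = 20·p_y/p_x, independent of income; and y* = (I − 20·p_y)/p_y.
At the given prices: x* = 20·4/2.4 = 33.3333, and y* = 20.75.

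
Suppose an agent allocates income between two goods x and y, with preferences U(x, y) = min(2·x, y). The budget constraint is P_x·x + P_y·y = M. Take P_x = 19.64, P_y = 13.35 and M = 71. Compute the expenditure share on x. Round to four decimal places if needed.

share on x = 0.4238

Leontief preferences: the optimum is at the kink where x/1 = y/2, i.e. y = 2·x.
Budget: P_x·x + P_y·2·x = M, so (P_x + 2·P_y)·x = M.
Demand: x*(P_x,P_y,M) = M/(P_x + 2·P_y), y* = 2·M/(P_x + 2·P_y).
Here 19.64 + 2·13.35 = 46.34, giving x* = 1.5322 and y* = 3.0643.
Expenditure on x: 19.64·1.5322 = 30.0915; share = 0.4238.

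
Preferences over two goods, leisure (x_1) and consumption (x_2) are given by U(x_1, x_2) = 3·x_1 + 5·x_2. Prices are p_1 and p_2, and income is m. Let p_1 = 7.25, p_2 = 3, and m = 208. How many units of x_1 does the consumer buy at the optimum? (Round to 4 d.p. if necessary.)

x_1* = 0

Perfect substitutes: compare marginal utility per dollar. 3/p_1 vs 5/p_2 → 0.4138 vs 1.6667.
x_2 gives more utility per dollar, so spend all income on x_2: x_2* = m/p_2, x_1* = 0.
Numerically: x_1* = 0, x_2* = 69.3333.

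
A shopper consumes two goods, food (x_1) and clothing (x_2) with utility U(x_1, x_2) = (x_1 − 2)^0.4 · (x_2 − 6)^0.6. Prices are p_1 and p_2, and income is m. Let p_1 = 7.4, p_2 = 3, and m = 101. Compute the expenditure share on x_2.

share on x_2 = 0.5834

Let x_1' = x_1−2, x_2' = x_2−6. MRS = (2/3)·x_2'/x_1' = p_1/p_2.
After buying the subsistence bundle (2, 6), a share 0.4 of the remaining income goes to x_1: x_1* = 2 + 0.4·(m − 2p_1 − 6p_2)/p_1.
Discretionary income = 101 − 2·7.4 − 6·3 = 68.2; x_1* = 2 + 0.4·68.2/7.4 = 5.6865; x_2* = 6 + 0.6·68.2/3 = 19.64.
Expenditure on x_2: 3·19.64 = 58.92; share = 0.5834.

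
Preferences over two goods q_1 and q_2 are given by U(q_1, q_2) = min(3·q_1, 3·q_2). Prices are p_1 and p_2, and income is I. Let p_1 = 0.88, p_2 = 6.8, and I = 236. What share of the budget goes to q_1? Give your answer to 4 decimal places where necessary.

With perfect complements, no substitution: consume in ratio q_1:q_2 = 3:3.
Budget: p_1·q_1 + p_2·q_1 = I, so (3·p_1 + 3·p_2)·q_1 = 3·I.
Demand: q_1*(p_1,p_2,I) = 3·I/(3·p_1 + 3·p_2), q_2* = 3·I/(3·p_1 + 3·p_2).
Here 3·0.88 + 3·6.8 = 23.04, giving q_1* = 30.7292 and q_2* = 30.7292.
Expenditure on q_1: 0.88·30.7292 = 27.0417; share = 0.1146.

share on q_1 = 0.1146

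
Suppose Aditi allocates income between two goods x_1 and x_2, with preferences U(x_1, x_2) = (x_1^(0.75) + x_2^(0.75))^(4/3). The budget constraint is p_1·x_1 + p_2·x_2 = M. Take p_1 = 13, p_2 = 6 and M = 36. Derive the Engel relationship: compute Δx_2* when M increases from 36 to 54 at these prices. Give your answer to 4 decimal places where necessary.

Δx_2* = 2.7315

MU_x_1 ∝ x_1^(-0.25), MU_x_2 ∝ x_2^(-0.25), so MRS = (x_2/x_1)^(0.25) = p_1/p_2.
Solve for the ratio: x_2/x_1 = [p_1/p_2]^(4).
With the ratio pinned down, the budget gives x_1* = M/(p_1 + p_2·(x_2/x_1)) and x_2* = (x_2/x_1)·x_1*.
Numerically x_2/x_1 = 22.037809, so x_1* = 36/(13 + 6·22.037809) = 0.2479 and x_2* = 22.037809·0.2479 = 5.4629.
At M' = 54: x_2* = 8.1944. Change: 8.1944 − 5.4629 = 2.7315.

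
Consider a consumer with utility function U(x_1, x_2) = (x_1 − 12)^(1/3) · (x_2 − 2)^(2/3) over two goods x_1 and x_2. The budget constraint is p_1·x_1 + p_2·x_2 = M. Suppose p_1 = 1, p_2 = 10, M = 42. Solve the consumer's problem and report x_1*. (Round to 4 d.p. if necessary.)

MRS = (1/2)·(x_2−2)/(x_1−12). Tangency with p_1/p_2 gives x_2−2 = 2·(p_1/p_2)·(x_1−12).
Substituting into the budget: x_1* = 12 + 1/3·(M − 12·p_1 − 2·p_2)/p_1, and x_2* = 2 + 2/3·(…)/p_2.
Discretionary income = 42 − 12·1 − 2·10 = 10; x_1* = 12 + 1/3·10/1 = 15.3333.

x_1* = 15.3333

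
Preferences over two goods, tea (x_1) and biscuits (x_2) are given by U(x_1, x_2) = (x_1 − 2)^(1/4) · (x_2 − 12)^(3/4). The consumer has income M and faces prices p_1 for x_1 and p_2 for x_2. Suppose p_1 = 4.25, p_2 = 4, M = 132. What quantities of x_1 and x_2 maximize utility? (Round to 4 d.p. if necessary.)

Let x_1' = x_1−2, x_2' = x_2−12. MRS = (1/3)·x_2'/x_1' = p_1/p_2.
After buying the subsistence bundle (2, 12), a share 0.25 of the remaining income goes to x_1: x_1* = 2 + 0.25·(M − 2p_1 − 12p_2)/p_1.
Discretionary income = 132 − 2·4.25 − 12·4 = 75.5; x_1* = 2 + 0.25·75.5/4.25 = 6.4412; x_2* = 12 + 0.75·75.5/4 = 26.1562.

x_1* = 6.4412, x_2* = 26.1562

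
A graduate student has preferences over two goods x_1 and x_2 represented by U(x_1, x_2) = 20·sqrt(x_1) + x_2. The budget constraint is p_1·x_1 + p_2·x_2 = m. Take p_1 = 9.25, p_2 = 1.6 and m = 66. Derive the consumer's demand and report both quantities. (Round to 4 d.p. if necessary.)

x_1* = 2.992, x_2* = 23.9527

Thus x_1* = (10·p_2/p_1)² — independent of m — with the rest of income spent on x_2.
Plugging in: x_1* = (10·1.6/9.25)² = 2.992, x_2* = 23.9527.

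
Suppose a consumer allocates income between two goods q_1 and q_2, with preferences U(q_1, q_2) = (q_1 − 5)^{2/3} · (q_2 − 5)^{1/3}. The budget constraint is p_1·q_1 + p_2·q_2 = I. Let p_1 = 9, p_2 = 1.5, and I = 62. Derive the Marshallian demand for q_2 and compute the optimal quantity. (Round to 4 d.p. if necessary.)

MRS = 2·(q_2−5)/(q_1−5). Tangency with p_1/p_2 gives q_2−5 = (1/2)·(p_1/p_2)·(q_1−5).
After buying the subsistence bundle (5, 5), a share 2/3 of the remaining income goes to q_1: q_1* = 5 + 2/3·(I − 5p_1 − 5p_2)/p_1.
Discretionary income = 62 − 5·9 − 5·1.5 = 9.5; q_2* = 5 + 1/3·9.5/1.5 = 7.1111.

q_2* = 7.1111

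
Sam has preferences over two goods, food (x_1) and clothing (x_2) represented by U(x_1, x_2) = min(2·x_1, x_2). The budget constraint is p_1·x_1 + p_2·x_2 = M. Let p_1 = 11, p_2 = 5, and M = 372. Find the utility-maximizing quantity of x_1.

x_1* = 17.7143

With perfect complements, no substitution: consume in ratio x_1:x_2 = 1:2.
Budget: p_1·x_1 + p_2·2·x_1 = M, so (p_1 + 2·p_2)·x_1 = M.
Demand: x_1*(p_1,p_2,M) = M/(p_1 + 2·p_2), x_2* = 2·M/(p_1 + 2·p_2).
Here 11 + 2·5 = 21, giving x_1* = 17.7143.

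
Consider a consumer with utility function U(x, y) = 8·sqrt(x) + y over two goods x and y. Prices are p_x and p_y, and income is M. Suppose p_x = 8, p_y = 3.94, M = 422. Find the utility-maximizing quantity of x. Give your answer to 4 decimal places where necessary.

x* = 3.8809

Plugging in: x* = (4·3.94/8)² = 3.8809.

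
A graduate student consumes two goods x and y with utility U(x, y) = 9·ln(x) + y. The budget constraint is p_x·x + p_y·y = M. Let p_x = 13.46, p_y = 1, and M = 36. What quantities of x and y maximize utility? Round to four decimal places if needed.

x* = 0.6686, y* = 27

Set MRS = p_x/p_y: (9/x)/1 = p_x/p_y.
So x*(p_x,p_y) = 9·p_y/p_x, independent of income; and y* = (M − 9·p_y)/p_y.
At the given prices: x* = 9·1/13.46 = 0.6686, and y* = 27.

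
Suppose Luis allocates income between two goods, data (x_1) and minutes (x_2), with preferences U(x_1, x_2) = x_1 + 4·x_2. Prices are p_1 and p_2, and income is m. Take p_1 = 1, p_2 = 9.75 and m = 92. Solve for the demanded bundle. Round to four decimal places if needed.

x_1* = 92, x_2* = 0

Linear utility — the consumer picks whichever good has higher MU/price: 1/1 = 1 vs 4/9.75 = 0.4103.
x_1 gives more utility per dollar, so spend all income on x_1: x_1* = m/p_1, x_2* = 0.
Numerically: x_1* = 92, x_2* = 0.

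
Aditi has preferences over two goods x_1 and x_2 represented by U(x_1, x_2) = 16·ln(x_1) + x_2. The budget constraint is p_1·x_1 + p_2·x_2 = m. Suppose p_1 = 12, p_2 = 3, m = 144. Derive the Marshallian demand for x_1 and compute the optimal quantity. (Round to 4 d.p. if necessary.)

x_1* = 4

MU_x_1 = 16/x_1, MU_x_2 = 1. Tangency: 16/x_1 = p_1/p_2.
So x_1*(p_1,p_2) = 16·p_2/p_1, independent of income; and x_2* = (m − 16·p_2)/p_2.
At the given prices: x_1* = 16·3/12 = 4.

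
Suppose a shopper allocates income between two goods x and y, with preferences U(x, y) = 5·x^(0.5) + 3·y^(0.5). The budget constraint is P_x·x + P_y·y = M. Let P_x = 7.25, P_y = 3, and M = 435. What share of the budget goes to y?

share on y = 0.4652

MU_x ∝ 5·x^(-0.5), MU_y ∝ 3·y^(-0.5), so MRS = (5/3)·(y/x)^(0.5) = P_x/P_y.
Solve for the ratio: y/x = [(3/5)·P_x/P_y]^(2).
With the ratio pinned down, the budget gives x* = M/(P_x + P_y·(y/x)) and y* = (y/x)·x*.
Numerically y/x = 2.1025, so x* = 435/(7.25 + 3·2.1025) = 32.0856 and y* = 2.1025·32.0856 = 67.4599.
Expenditure on y: 3·67.4599 = 202.3797; share = 0.4652.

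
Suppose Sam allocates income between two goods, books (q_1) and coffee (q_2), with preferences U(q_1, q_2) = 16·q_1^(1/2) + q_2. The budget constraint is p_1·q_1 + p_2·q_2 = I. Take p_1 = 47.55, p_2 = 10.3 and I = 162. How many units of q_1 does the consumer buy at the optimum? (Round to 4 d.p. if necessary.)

q_1* = 3.003

MU_q_1 = 8/√q_1, MU_q_2 = 1. Tangency: 8/√q_1 = p_1/p_2.
Thus q_1* = (8·p_2/p_1)² — independent of I — with the rest of income spent on q_2.
Plugging in: q_1* = (8·10.3/47.55)² = 3.003.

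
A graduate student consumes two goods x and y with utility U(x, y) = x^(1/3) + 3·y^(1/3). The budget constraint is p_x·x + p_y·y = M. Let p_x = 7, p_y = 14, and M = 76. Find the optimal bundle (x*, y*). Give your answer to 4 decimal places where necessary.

x* = 2.3228, y* = 4.2672

MRS = MU_x/MU_y = (1/3)·(y/x)^(2/3). Set equal to p_x/p_y.
Solve for the ratio: y/x = [3·p_x/p_y]^(1.5).
Substitute y = (y/x)·x into the budget: x* = M/(p_x + p_y·(y/x)).
Numerically y/x = 1.837117, so x* = 76/(7 + 14·1.837117) = 2.3228 and y* = 1.837117·2.3228 = 4.2672.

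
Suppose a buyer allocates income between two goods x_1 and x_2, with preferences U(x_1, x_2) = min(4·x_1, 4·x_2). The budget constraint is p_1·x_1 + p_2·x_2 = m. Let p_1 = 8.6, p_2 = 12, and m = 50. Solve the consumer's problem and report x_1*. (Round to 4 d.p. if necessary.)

x_1* = 2.4272

With perfect complements, no substitution: consume in ratio x_1:x_2 = 4:4.
Budget: p_1·x_1 + p_2·x_1 = m, so (4·p_1 + 4·p_2)·x_1 = 4·m.
Demand: x_1*(p_1,p_2,m) = 4·m/(4·p_1 + 4·p_2), x_2* = 4·m/(4·p_1 + 4·p_2).
Here 4·8.6 + 4·12 = 82.4, giving x_1* = 2.4272.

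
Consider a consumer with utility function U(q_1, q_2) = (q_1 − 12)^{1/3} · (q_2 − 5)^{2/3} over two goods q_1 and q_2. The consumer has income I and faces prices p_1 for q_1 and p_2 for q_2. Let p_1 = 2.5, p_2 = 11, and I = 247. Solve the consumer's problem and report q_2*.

q_2* = 14.8182

MRS = (1/2)·(q_2−5)/(q_1−12). Tangency with p_1/p_2 gives q_2−5 = 2·(p_1/p_2)·(q_1−12).
Substituting into the budget: q_1* = 12 + 1/3·(I − 12·p_1 − 5·p_2)/p_1, and q_2* = 5 + 2/3·(…)/p_2.
Discretionary income = 247 − 12·2.5 − 5·11 = 162; q_2* = 5 + 2/3·162/11 = 14.8182.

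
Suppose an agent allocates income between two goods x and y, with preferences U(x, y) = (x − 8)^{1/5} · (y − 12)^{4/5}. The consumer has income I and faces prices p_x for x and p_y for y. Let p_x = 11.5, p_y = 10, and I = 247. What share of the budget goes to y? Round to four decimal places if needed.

Let x' = x−8, y' = y−12. MRS = (1/4)·y'/x' = p_x/p_y.
Substituting into the budget: x* = 8 + 0.2·(I − 8·p_x − 12·p_y)/p_x, and y* = 12 + 0.8·(…)/p_y.
Discretionary income = 247 − 8·11.5 − 12·10 = 35; x* = 8 + 0.2·35/11.5 = 8.6087; y* = 12 + 0.8·35/10 = 14.8.
Expenditure on y: 10·14.8 = 148; share = 0.5992.

share on y = 0.5992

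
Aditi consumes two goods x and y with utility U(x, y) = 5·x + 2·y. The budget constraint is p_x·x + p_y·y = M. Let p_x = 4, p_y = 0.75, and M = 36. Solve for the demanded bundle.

Linear utility — the consumer picks whichever good has higher MU/price: 5/4 = 1.25 vs 2/0.75 = 2.6667.
y gives more utility per dollar, so spend all income on y: y* = M/p_y, x* = 0.
Numerically: x* = 0, y* = 48.

x* = 0, y* = 48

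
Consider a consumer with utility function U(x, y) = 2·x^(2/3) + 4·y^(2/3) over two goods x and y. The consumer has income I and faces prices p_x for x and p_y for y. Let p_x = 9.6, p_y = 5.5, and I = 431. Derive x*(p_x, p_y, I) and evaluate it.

MU_x ∝ 2·x^(-1/3), MU_y ∝ 4·y^(-1/3), so MRS = (1/2)·(y/x)^(1/3) = p_x/p_y.
Solve for the ratio: y/x = [2·p_x/p_y]^(3).
Substitute y = (y/x)·x into the budget: x* = I/(p_x + p_y·(y/x)).
Numerically y/x = 42.541776, so x* = 431/(9.6 + 5.5·42.541776) = 1.7694.

x* = 1.7694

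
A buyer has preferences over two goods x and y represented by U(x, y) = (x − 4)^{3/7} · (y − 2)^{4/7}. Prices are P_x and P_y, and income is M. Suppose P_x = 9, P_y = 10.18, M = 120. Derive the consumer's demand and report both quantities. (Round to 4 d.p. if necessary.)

x* = 7.0305, y* = 5.5723

This is Cobb-Douglas in (x−4, y−2): tangency gives 3/7·P_y·(y−2) = 4/7·P_x·(x−4).
After buying the subsistence bundle (4, 2), a share 3/7 of the remaining income goes to x: x* = 4 + 3/7·(M − 4P_x − 2P_y)/P_x.
Discretionary income = 120 − 4·9 − 2·10.18 = 63.64; x* = 4 + 3/7·63.64/9 = 7.0305; y* = 2 + 4/7·63.64/10.18 = 5.5723.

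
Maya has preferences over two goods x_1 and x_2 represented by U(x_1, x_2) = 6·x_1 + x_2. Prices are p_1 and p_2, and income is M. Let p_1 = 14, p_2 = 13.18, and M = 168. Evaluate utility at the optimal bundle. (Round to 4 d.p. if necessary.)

V = 72

Linear utility — the consumer picks whichever good has higher MU/price: 6/14 = 0.4286 vs 1/13.18 = 0.0759.
x_1 gives more utility per dollar, so spend all income on x_1: x_1* = M/p_1, x_2* = 0.
Numerically: x_1* = 12, x_2* = 0.
Utility at the optimum: U(12, 0) = 72.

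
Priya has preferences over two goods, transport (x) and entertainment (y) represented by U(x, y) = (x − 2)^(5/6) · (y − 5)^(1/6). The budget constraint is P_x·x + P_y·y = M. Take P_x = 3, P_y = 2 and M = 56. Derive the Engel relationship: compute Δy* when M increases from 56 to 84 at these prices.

Δy* = 2.3333

Let x' = x−2, y' = y−5. MRS = 5·y'/x' = P_x/P_y.
Substituting into the budget: x* = 2 + 5/6·(M − 2·P_x − 5·P_y)/P_x, and y* = 5 + 1/6·(…)/P_y.
Discretionary income = 56 − 2·3 − 5·2 = 40; y* = 5 + 1/6·40/2 = 8.3333.
At M' = 84: y* = 10.6667. Change: 10.6667 − 8.3333 = 2.3333.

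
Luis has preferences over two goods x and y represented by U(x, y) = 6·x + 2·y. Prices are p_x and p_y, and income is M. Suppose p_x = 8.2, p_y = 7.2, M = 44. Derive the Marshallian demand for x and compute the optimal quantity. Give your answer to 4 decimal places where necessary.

x* = 5.3659

x gives more utility per dollar, so spend all income on x: x* = M/p_x, y* = 0.
Numerically: x* = 5.3659, y* = 0.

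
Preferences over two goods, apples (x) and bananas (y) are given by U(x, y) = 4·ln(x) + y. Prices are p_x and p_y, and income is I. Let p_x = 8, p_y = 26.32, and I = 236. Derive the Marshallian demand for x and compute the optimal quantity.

x* = 13.16

MU_x = 4/x, MU_y = 1. Tangency: 4/x = p_x/p_y.
So x*(p_x,p_y) = 4·p_y/p_x, independent of income; and y* = (I − 4·p_y)/p_y.
At the given prices: x* = 4·26.32/8 = 13.16.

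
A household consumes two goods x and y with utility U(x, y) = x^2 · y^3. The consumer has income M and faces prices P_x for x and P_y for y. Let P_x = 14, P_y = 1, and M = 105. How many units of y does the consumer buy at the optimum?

At P_x=14, P_y=1, M=105: y* = 0.6·105/1 = 63.

y* = 63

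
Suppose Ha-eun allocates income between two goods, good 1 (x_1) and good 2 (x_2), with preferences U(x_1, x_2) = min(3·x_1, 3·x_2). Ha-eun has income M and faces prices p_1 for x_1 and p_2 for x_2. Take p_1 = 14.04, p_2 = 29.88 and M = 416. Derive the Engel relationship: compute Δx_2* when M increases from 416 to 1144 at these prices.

Δx_2* = 16.5756

Leontief preferences: the optimum is at the kink where x_1/3 = x_2/3, i.e. x_2 = x_1.
Budget: p_1·x_1 + p_2·x_1 = M, so (3·p_1 + 3·p_2)·x_1 = 3·M.
Demand: x_1*(p_1,p_2,M) = 3·M/(3·p_1 + 3·p_2), x_2* = 3·M/(3·p_1 + 3·p_2).
Here 3·14.04 + 3·29.88 = 131.76, giving x_2* = 9.4718.
At M' = 1144: x_2* = 26.0474. Change: 26.0474 − 9.4718 = 16.5756.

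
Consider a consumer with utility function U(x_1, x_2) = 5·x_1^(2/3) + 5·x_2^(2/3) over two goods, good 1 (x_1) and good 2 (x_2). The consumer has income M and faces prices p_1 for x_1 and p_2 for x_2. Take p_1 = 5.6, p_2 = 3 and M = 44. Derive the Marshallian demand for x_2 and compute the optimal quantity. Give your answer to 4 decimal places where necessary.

x_2* = 11.3961

MRS = MU_x_1/MU_x_2 = (x_2/x_1)^(1/3). Set equal to p_1/p_2.
Solve for the ratio: x_2/x_1 = [p_1/p_2]^(3).
Substitute x_2 = (x_2/x_1)·x_1 into the budget: x_1* = M/(p_1 + p_2·(x_2/x_1)).
Numerically x_2/x_1 = 6.504296, so x_1* = 44/(5.6 + 3·6.504296) = 1.7521 and x_2* = 6.504296·1.7521 = 11.3961.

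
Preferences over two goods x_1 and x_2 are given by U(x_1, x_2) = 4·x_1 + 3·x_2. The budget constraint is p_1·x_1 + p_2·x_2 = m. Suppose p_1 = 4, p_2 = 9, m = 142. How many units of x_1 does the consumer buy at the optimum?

Perfect substitutes: compare marginal utility per dollar. 4/p_1 vs 3/p_2 → 1 vs 0.3333.
x_1 gives more utility per dollar, so spend all income on x_1: x_1* = m/p_1, x_2* = 0.
Numerically: x_1* = 35.5, x_2* = 0.

x_1* = 35.5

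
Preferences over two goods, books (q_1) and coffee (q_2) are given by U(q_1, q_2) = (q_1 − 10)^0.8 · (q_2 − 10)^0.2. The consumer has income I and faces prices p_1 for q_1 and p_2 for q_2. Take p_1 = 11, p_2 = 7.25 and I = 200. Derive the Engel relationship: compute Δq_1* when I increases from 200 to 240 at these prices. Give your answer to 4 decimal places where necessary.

Let q_1' = q_1−10, q_2' = q_2−10. MRS = 4·q_2'/q_1' = p_1/p_2.
Substituting into the budget: q_1* = 10 + 0.8·(I − 10·p_1 − 10·p_2)/p_1, and q_2* = 10 + 0.2·(…)/p_2.
Discretionary income = 200 − 10·11 − 10·7.25 = 17.5; q_1* = 10 + 0.8·17.5/11 = 11.2727.
At I' = 240: q_1* = 14.1818. Change: 14.1818 − 11.2727 = 2.9091.

Δq_1* = 2.9091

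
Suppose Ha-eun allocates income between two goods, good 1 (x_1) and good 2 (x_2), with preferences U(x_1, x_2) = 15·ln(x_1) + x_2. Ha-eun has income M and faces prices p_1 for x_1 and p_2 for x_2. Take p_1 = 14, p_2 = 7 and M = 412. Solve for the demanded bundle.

MU_x_1 = 15/x_1, MU_x_2 = 1. Tangency: 15/x_1 = p_1/p_2.
So x_1*(p_1,p_2) = 15·p_2/p_1, independent of income; and x_2* = (M − 15·p_2)/p_2.
At the given prices: x_1* = 15·7/14 = 7.5, and x_2* = 43.8571.

x_1* = 7.5, x_2* = 43.8571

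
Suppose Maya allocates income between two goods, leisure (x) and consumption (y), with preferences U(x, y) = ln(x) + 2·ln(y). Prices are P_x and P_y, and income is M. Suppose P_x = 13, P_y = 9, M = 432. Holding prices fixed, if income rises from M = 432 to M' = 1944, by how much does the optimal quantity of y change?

Δy* = 112

The MRS is (1/2)·y/x. Set MRS = P_x/P_y.
Rearranging, P_y·y = 2·P_x·x. Substituting into the budget gives P_x·x·(1 + 2) = M.
Demand: x*(P_x,P_y,M) = 1/3·M/P_x and y* = 2/3·M/P_y.
At P_x=13, P_y=9, M=432: y* = 2/3·432/9 = 32.
At M' = 1944: y* = 144. Change: 144 − 32 = 112.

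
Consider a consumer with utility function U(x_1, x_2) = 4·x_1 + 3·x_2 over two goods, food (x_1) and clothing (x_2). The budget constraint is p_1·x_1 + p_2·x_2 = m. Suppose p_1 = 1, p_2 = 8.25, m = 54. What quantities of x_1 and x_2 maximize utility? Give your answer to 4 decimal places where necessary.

x_1* = 54, x_2* = 0

Perfect substitutes: compare marginal utility per dollar. 4/p_1 vs 3/p_2 → 4 vs 0.3636.
x_1 gives more utility per dollar, so spend all income on x_1: x_1* = m/p_1, x_2* = 0.
Numerically: x_1* = 54, x_2* = 0.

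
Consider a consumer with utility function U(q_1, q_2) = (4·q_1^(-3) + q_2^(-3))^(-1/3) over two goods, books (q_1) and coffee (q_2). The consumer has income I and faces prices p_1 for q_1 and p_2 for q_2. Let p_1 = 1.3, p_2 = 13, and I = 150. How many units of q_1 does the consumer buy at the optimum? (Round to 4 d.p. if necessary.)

q_1* = 23.1866

From the CES first-order condition, 4·(q_2/q_1)^(4) = p_1/p_2.
Hence q_2/q_1 = ((1/4)·p_1/p_2)^(1/(4)), i.e. raised to the 0.25 power.
Substitute q_2 = (q_2/q_1)·q_1 into the budget: q_1* = I/(p_1 + p_2·(q_2/q_1)).
Numerically q_2/q_1 = 0.397635, so q_1* = 150/(1.3 + 13·0.397635) = 23.1866.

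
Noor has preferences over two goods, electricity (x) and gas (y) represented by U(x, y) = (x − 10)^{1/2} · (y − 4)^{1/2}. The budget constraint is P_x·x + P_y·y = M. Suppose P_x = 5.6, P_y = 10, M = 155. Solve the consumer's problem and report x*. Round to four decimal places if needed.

x* = 15.2679

Discretionary income = 155 − 10·5.6 − 4·10 = 59; x* = 10 + 0.5·59/5.6 = 15.2679.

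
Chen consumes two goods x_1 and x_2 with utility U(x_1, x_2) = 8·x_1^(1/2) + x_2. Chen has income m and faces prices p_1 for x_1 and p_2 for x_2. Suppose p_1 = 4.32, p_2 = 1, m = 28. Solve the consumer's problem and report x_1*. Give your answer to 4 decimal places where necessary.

Utility is quasi-linear in x_2; the FOC for x_1 is 4/√x_1 = p_1/p_2.
Solve: √x_1 = 4·p_2/p_1, so x_1*(p_1,p_2) = (4·p_2/p_1)², and x_2* = (m − p_1·x_1*)/p_2.
Plugging in: x_1* = (4·1/4.32)² = 0.8573.

x_1* = 0.8573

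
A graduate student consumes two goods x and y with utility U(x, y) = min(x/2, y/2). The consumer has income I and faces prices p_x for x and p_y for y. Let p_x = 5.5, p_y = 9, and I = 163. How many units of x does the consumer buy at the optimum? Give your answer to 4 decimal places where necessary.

With perfect complements, no substitution: consume in ratio x:y = 2:2.
Budget: p_x·x + p_y·x = I, so (2·p_x + 2·p_y)·x = 2·I.
Demand: x*(p_x,p_y,I) = 2·I/(2·p_x + 2·p_y), y* = 2·I/(2·p_x + 2·p_y).
Here 2·5.5 + 2·9 = 29, giving x* = 11.2414.

x* = 11.2414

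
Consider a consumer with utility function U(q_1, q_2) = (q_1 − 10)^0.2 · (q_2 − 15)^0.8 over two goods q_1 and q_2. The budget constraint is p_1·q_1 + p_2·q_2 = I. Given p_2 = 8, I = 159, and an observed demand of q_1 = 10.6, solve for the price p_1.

p_1 = 3

This is Cobb-Douglas in (q_1−10, q_2−15): tangency gives 0.2·p_2·(q_2−15) = 0.8·p_1·(q_1−10).
After buying the subsistence bundle (10, 15), a share 0.2 of the remaining income goes to q_1: q_1* = 10 + 0.2·(I − 10p_1 − 15p_2)/p_1.
Set q_1* = 10.6 in the demand function and solve for p_1: p_1 = 3.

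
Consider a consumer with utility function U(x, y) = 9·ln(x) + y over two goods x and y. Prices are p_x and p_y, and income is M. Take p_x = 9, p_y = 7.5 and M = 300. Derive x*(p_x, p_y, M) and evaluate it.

x* = 7.5

MU_x = 9/x, MU_y = 1. Tangency: 9/x = p_x/p_y.
So x*(p_x,p_y) = 9·p_y/p_x, independent of income; and y* = (M − 9·p_y)/p_y.
At the given prices: x* = 9·7.5/9 = 7.5.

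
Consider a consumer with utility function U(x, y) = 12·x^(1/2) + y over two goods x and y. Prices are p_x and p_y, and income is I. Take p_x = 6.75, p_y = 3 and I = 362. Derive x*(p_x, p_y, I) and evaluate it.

x* = 7.1111

Set MRS = p_x/p_y: 6·x^(−1/2) = p_x/p_y.
Solve: √x = 6·p_y/p_x, so x*(p_x,p_y) = (6·p_y/p_x)², and y* = (I − p_x·x*)/p_y.
Plugging in: x* = (6·3/6.75)² = 7.1111.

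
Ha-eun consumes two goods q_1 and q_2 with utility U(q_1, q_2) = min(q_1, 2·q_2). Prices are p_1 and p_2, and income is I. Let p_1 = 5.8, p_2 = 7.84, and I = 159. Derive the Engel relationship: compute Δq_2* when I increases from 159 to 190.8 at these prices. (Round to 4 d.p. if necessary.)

Leontief preferences: the optimum is at the kink where q_1/2 = q_2/1, i.e. q_2 = (1/2)·q_1.
Budget: p_1·q_1 + p_2·(1/2)·q_1 = I, so (2·p_1 + p_2)·q_1 = 2·I.
Demand: q_1*(p_1,p_2,I) = 2·I/(2·p_1 + p_2), q_2* = I/(2·p_1 + p_2).
Here 2·5.8 + 7.84 = 19.44, giving q_2* = 8.179.
At I' = 190.8: q_2* = 9.8148. Change: 9.8148 − 8.179 = 1.6358.

Δq_2* = 1.6358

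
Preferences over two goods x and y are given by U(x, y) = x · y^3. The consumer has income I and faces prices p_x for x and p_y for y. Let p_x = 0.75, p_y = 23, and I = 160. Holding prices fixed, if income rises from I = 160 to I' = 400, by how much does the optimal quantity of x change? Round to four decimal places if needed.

Tangency: MRS = (1/3)·y/x = p_x/p_y.
So p_y·y = 3·p_x·x; combined with the budget, a share 0.25 of income goes to x.
Demand: x*(p_x,p_y,I) = 0.25·I/p_x and y* = 0.75·I/p_y.
At p_x=0.75, p_y=23, I=160: x* = 0.25·160/0.75 = 53.3333.
At I' = 400: x* = 133.3333. Change: 133.3333 − 53.3333 = 80.

Δx* = 80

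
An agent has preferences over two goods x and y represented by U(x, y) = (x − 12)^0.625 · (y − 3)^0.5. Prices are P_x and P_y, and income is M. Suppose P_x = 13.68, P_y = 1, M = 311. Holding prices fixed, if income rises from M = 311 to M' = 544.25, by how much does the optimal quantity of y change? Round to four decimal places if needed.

Δy* = 103.6667

MRS = (5/4)·(y−3)/(x−12). Tangency with P_x/P_y gives y−3 = (4/5)·(P_x/P_y)·(x−12).
After buying the subsistence bundle (12, 3), a share 5/9 of the remaining income goes to x: x* = 12 + 5/9·(M − 12P_x − 3P_y)/P_x.
Discretionary income = 311 − 12·13.68 − 3·1 = 143.84; y* = 3 + 4/9·143.84/1 = 66.9289.
At M' = 544.25: y* = 170.5956. Change: 170.5956 − 66.9289 = 103.6667.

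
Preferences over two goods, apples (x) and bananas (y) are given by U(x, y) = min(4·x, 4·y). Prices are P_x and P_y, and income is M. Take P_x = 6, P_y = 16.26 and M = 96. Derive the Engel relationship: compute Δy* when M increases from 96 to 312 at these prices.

Δy* = 9.7035

With perfect complements, no substitution: consume in ratio x:y = 4:4.
Budget: P_x·x + P_y·x = M, so (4·P_x + 4·P_y)·x = 4·M.
Demand: x*(P_x,P_y,M) = 4·M/(4·P_x + 4·P_y), y* = 4·M/(4·P_x + 4·P_y).
Here 4·6 + 4·16.26 = 89.04, giving y* = 4.3127.
At M' = 312: y* = 14.0162. Change: 14.0162 − 4.3127 = 9.7035.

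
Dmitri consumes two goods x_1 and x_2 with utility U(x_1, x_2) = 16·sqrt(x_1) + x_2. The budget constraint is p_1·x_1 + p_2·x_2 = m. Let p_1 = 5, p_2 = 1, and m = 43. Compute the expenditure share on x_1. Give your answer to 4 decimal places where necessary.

share on x_1 = 0.2977

Utility is quasi-linear in x_2; the FOC for x_1 is 8/√x_1 = p_1/p_2.
Solve: √x_1 = 8·p_2/p_1, so x_1*(p_1,p_2) = (8·p_2/p_1)², and x_2* = (m − p_1·x_1*)/p_2.
Plugging in: x_1* = (8·1/5)² = 2.56, x_2* = 30.2.
Expenditure on x_1: 5·2.56 = 12.8; share = 0.2977.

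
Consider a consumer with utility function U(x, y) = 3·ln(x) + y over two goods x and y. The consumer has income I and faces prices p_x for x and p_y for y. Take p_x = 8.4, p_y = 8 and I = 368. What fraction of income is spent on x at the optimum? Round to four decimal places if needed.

share on x = 0.0652

Set MRS = p_x/p_y: (3/x)/1 = p_x/p_y.
So x*(p_x,p_y) = 3·p_y/p_x, independent of income; and y* = (I − 3·p_y)/p_y.
At the given prices: x* = 3·8/8.4 = 2.8571, and y* = 43.
Expenditure on x: 8.4·2.8571 = 24; share = 0.0652.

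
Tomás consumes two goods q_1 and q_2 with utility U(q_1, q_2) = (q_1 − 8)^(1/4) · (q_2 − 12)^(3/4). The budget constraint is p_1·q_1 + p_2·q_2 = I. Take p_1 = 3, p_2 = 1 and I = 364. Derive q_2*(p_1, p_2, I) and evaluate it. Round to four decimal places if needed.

q_2* = 258

Let q_1' = q_1−8, q_2' = q_2−12. MRS = (1/3)·q_2'/q_1' = p_1/p_2.
After buying the subsistence bundle (8, 12), a share 0.25 of the remaining income goes to q_1: q_1* = 8 + 0.25·(I − 8p_1 − 12p_2)/p_1.
Discretionary income = 364 − 8·3 − 12·1 = 328; q_2* = 12 + 0.75·328/1 = 258.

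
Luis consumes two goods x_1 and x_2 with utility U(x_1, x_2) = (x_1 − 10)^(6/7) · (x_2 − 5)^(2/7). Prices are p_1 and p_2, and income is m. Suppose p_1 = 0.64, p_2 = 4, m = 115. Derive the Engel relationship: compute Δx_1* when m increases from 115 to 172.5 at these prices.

Let x_1' = x_1−10, x_2' = x_2−5. MRS = 3·x_2'/x_1' = p_1/p_2.
After buying the subsistence bundle (10, 5), a share 0.75 of the remaining income goes to x_1: x_1* = 10 + 0.75·(m − 10p_1 − 5p_2)/p_1.
Discretionary income = 115 − 10·0.64 − 5·4 = 88.6; x_1* = 10 + 0.75·88.6/0.64 = 113.8281.
At m' = 172.5: x_1* = 181.2109. Change: 181.2109 − 113.8281 = 67.3828.

Δx_1* = 67.3828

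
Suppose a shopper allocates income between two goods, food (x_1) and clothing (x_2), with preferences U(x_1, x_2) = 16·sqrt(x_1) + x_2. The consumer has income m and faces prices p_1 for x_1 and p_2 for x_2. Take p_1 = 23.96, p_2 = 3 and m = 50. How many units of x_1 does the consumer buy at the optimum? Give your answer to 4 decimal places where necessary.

Solve: √x_1 = 8·p_2/p_1, so x_1*(p_1,p_2) = (8·p_2/p_1)², and x_2* = (m − p_1·x_1*)/p_2.
Plugging in: x_1* = (8·3/23.96)² = 1.0033.

x_1* = 1.0033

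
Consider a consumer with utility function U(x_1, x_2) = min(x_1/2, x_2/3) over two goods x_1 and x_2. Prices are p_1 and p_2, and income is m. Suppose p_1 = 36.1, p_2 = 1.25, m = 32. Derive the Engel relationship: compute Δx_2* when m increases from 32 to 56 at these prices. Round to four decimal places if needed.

Δx_2* = 0.948

With perfect complements, no substitution: consume in ratio x_1:x_2 = 2:3.
Budget: p_1·x_1 + p_2·(3/2)·x_1 = m, so (2·p_1 + 3·p_2)·x_1 = 2·m.
Demand: x_1*(p_1,p_2,m) = 2·m/(2·p_1 + 3·p_2), x_2* = 3·m/(2·p_1 + 3·p_2).
Here 2·36.1 + 3·1.25 = 75.95, giving x_2* = 1.264.
At m' = 56: x_2* = 2.212. Change: 2.212 − 1.264 = 0.948.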